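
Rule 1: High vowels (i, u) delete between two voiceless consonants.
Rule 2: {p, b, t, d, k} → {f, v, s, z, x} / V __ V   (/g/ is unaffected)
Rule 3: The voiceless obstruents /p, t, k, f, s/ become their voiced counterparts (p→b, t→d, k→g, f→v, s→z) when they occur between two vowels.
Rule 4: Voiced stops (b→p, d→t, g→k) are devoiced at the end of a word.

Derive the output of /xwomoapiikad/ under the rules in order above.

xwomoaviixat

Rule 1 (high vowel syncope): no segment meets the environment; /xwomoapiikad/ is unchanged.
Rule 2 (intervocalic spirantization): /p/ is a stop between vowels /a/ and /i/, so it spirantizes to the fricative [f]. /k/ is a stop between vowels /i/ and /a/, so it spirantizes to the fricative [x]. /xwomoapiikad/ → xwomoafiixad.
Rule 3 (intervocalic voicing): /f/ is a voiceless obstruent between vowels /a/ and /i/, so it voices to [v]. /xwomoafiixad/ → xwomoaviixad.
Rule 4 (final devoicing): /d/ is a voiced stop in word-final position, so it devoices to [t]. /xwomoaviixad/ → xwomoaviixat.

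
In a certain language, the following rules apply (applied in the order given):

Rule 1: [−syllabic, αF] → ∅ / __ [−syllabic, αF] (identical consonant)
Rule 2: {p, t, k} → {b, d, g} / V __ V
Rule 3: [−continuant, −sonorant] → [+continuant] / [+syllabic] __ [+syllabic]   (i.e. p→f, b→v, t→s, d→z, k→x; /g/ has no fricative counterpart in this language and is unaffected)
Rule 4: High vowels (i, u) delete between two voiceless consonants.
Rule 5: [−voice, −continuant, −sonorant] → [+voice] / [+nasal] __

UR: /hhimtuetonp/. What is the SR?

Rule 1 (degemination): /hh/ is a geminate; the first /h/ deletes. /hhimtuetonp/ → himtuetonp.
Rule 2 (intervocalic voicing): /t/ is a voiceless stop between vowels /e/ and /o/, so it voices to [d]. /himtuetonp/ → himtuedonp.
Rule 3 (intervocalic spirantization): /d/ is a stop between vowels /e/ and /o/, so it spirantizes to the fricative [z]. /himtuedonp/ → himtuezonp.
Rule 4 (high vowel syncope): no segment meets the environment; /himtuezonp/ is unchanged.
Rule 5 (post-nasal voicing): /t/ is a voiceless stop immediately after the nasal /m/, so it voices to [d]. /p/ is a voiceless stop immediately after the nasal /n/, so it voices to [b]. /himtuezonp/ → himduezonb.

himduezonb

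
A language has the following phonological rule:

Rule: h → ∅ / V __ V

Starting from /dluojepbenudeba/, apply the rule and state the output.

dluojepbenudeba

No segment of /dluojepbenudeba/ meets the structural description of the rule, so the form surfaces unchanged.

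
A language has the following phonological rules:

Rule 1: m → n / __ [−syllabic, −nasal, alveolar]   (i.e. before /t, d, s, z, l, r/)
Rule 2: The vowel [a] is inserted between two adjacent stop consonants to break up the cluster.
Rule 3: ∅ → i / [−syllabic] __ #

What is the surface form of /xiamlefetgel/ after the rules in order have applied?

Rule 1 (nasal place assimilation): /m/ precedes the alveolar consonant /l/, so it assimilates in place to [n]. /xiamlefetgel/ → xianlefetgel.
Rule 2 (stop-cluster a-epenthesis): /t/ and /g/ form a stop–stop cluster, so [a] is inserted between them. /xianlefetgel/ → xianlefetagel.
Rule 3 (final i-epenthesis): the form ends in the consonant /l/, so [i] is inserted word-finally. /xianlefetagel/ → xianlefetageli.

xianlefetageli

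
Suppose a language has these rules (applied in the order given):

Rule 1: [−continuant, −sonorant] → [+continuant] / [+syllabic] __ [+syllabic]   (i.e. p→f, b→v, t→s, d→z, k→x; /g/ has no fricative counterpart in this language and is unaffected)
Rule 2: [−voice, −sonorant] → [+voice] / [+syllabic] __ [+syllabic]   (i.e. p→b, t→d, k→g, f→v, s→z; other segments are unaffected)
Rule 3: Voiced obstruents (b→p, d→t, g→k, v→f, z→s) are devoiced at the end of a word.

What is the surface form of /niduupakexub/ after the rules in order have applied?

nizuuvaxexup

Rule 1 (intervocalic spirantization): /d/ is a stop between vowels /i/ and /u/, so it spirantizes to the fricative [z]. /p/ is a stop between vowels /u/ and /a/, so it spirantizes to the fricative [f]. /k/ is a stop between vowels /a/ and /e/, so it spirantizes to the fricative [x]. /niduupakexub/ → nizuufaxexub.
Rule 2 (intervocalic voicing): /f/ is a voiceless obstruent between vowels /u/ and /a/, so it voices to [v]. /nizuufaxexub/ → nizuuvaxexub.
Rule 3 (final devoicing): /b/ is a voiced obstruent in word-final position, so it devoices to [p]. /nizuuvaxexub/ → nizuuvaxexup.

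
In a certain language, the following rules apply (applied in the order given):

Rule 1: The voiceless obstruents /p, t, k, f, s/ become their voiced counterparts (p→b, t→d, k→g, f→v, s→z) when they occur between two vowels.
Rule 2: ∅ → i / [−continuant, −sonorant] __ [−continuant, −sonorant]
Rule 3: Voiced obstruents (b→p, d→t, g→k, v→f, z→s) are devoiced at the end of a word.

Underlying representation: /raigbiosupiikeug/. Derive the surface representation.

Rule 1 (intervocalic voicing): /s/ is a voiceless obstruent between vowels /o/ and /u/, so it voices to [z]. /p/ is a voiceless obstruent between vowels /u/ and /i/, so it voices to [b]. /k/ is a voiceless obstruent between vowels /i/ and /e/, so it voices to [g]. /raigbiosupiikeug/ → raigbiozubiigeug.
Rule 2 (stop-cluster i-epenthesis): /g/ and /b/ form a stop–stop cluster, so [i] is inserted between them. /raigbiozubiigeug/ → raigibiozubiigeug.
Rule 3 (final devoicing): /g/ is a voiced obstruent in word-final position, so it devoices to [k]. /raigibiozubiigeug/ → raigibiozubiigeuk.

raigibiozubiigeuk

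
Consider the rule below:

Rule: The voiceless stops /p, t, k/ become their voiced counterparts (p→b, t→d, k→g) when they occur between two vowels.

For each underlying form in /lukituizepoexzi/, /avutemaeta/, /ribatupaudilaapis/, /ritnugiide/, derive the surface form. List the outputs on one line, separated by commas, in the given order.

/lukituizepoexzi/: /k/ is a voiceless stop between vowels /u/ and /i/, so it voices to [g]. /t/ is a voiceless stop between vowels /i/ and /u/, so it voices to [d]. /p/ is a voiceless stop between vowels /e/ and /o/, so it voices to [b]. → [lugiduizeboexzi].
/avutemaeta/: /t/ is a voiceless stop between vowels /u/ and /e/, so it voices to [d]. /t/ is a voiceless stop between vowels /e/ and /a/, so it voices to [d]. → [avudemaeda].
/ribatupaudilaapis/: /t/ is a voiceless stop between vowels /a/ and /u/, so it voices to [d]. /p/ is a voiceless stop between vowels /u/ and /a/, so it voices to [b]. /p/ is a voiceless stop between vowels /a/ and /i/, so it voices to [b]. → [ribadubaudilaabis].
/ritnugiide/: the rule's environment is not met; surfaces unchanged as [ritnugiide].

lugiduizeboexzi, avudemaeda, ribadubaudilaabis, ritnugiide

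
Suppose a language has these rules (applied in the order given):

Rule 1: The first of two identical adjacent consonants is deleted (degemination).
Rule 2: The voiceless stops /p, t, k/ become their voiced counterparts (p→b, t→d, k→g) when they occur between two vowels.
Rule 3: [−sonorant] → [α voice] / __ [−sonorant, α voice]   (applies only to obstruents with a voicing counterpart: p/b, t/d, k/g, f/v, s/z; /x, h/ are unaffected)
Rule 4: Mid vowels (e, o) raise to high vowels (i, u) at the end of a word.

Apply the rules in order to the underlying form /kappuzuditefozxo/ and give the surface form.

kabuzudidefosxu

Rule 1 (degemination): /pp/ is a geminate; the first /p/ deletes. /kappuzuditefozxo/ → kapuzuditefozxo.
Rule 2 (intervocalic voicing): /p/ is a voiceless stop between vowels /a/ and /u/, so it voices to [b]. /t/ is a voiceless stop between vowels /i/ and /e/, so it voices to [d]. /kapuzuditefozxo/ → kabuzudidefozxo.
Rule 3 (regressive voicing assimilation): /z/ precedes the voiceless obstruent /x/, so it devoices to [s] by assimilation. /kabuzudidefozxo/ → kabuzudidefosxo.
Rule 4 (final vowel raising): /o/ is a mid vowel in word-final position, so it raises to [u]. /kabuzudidefosxo/ → kabuzudidefosxu.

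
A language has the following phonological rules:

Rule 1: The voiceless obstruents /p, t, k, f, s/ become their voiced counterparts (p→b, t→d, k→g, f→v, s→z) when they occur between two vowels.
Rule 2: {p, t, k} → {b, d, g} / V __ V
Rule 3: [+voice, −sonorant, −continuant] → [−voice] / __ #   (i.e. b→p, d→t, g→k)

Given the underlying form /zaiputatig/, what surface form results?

zaibudadik

Rule 1 (intervocalic voicing): /p/ is a voiceless obstruent between vowels /i/ and /u/, so it voices to [b]. /t/ is a voiceless obstruent between vowels /u/ and /a/, so it voices to [d]. /t/ is a voiceless obstruent between vowels /a/ and /i/, so it voices to [d]. /zaiputatig/ → zaibudadig.
Rule 2 (intervocalic voicing): no segment meets the environment; /zaibudadig/ is unchanged.
Rule 3 (final devoicing): /g/ is a voiced stop in word-final position, so it devoices to [k]. /zaibudadig/ → zaibudadik.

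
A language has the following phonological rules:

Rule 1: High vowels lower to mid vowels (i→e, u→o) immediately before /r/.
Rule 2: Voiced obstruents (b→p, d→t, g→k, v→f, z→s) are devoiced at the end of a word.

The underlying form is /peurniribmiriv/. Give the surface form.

peorneribmerif

Rule 1 (pre-rhotic lowering): /u/ is a high vowel immediately before /r/, so it lowers to [o]. /i/ is a high vowel immediately before /r/, so it lowers to [e]. /i/ is a high vowel immediately before /r/, so it lowers to [e]. /peurniribmiriv/ → peorneribmeriv.
Rule 2 (final devoicing): /v/ is a voiced obstruent in word-final position, so it devoices to [f]. /peorneribmeriv/ → peorneribmerif.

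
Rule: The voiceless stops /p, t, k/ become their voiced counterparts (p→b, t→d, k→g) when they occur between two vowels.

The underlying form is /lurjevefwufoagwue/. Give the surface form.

No segment of /lurjevefwufoagwue/ meets the structural description of the rule, so the form surfaces unchanged.

lurjevefwufoagwue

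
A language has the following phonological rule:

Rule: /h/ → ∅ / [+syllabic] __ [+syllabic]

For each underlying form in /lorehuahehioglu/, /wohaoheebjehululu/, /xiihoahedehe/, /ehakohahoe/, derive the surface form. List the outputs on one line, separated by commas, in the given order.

/lorehuahehioglu/: /h/ occurs between vowels /e/ and /u/, so it deletes. /h/ occurs between vowels /a/ and /e/, so it deletes. /h/ occurs between vowels /e/ and /i/, so it deletes. → [loreuaeioglu].
/wohaoheebjehululu/: /h/ occurs between vowels /o/ and /a/, so it deletes. /h/ occurs between vowels /o/ and /e/, so it deletes. /h/ occurs between vowels /e/ and /u/, so it deletes. → [woaoeebjeululu].
/xiihoahedehe/: /h/ occurs between vowels /i/ and /o/, so it deletes. /h/ occurs between vowels /a/ and /e/, so it deletes. /h/ occurs between vowels /e/ and /e/, so it deletes. → [xiioaedee].
/ehakohahoe/: /h/ occurs between vowels /e/ and /a/, so it deletes. /h/ occurs between vowels /o/ and /a/, so it deletes. /h/ occurs between vowels /a/ and /o/, so it deletes. → [eakoaoe].

loreuaeioglu, woaoeebjeululu, xiioaedee, eakoaoe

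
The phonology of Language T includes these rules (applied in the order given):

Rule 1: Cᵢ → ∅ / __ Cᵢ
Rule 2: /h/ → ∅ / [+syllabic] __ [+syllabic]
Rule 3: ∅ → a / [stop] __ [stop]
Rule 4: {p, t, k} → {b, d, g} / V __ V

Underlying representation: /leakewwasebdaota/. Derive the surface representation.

Rule 1 (degemination): /ww/ is a geminate; the first /w/ deletes. /leakewwasebdaota/ → leakewasebdaota.
Rule 2 (intervocalic h-deletion): no segment meets the environment; /leakewasebdaota/ is unchanged.
Rule 3 (stop-cluster a-epenthesis): /b/ and /d/ form a stop–stop cluster, so [a] is inserted between them. /leakewasebdaota/ → leakewasebadaota.
Rule 4 (intervocalic voicing): /k/ is a voiceless stop between vowels /a/ and /e/, so it voices to [g]. /t/ is a voiceless stop between vowels /o/ and /a/, so it voices to [d]. /leakewasebadaota/ → leagewasebadaoda.

leagewasebadaoda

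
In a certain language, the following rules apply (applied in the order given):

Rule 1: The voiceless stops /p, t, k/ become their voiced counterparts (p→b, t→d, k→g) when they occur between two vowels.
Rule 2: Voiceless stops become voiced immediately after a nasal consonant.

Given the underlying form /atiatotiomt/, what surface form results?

adiadodiomd

Rule 1 (intervocalic voicing): /t/ is a voiceless stop between vowels /a/ and /i/, so it voices to [d]. /t/ is a voiceless stop between vowels /a/ and /o/, so it voices to [d]. /t/ is a voiceless stop between vowels /o/ and /i/, so it voices to [d]. /atiatotiomt/ → adiadodiomt.
Rule 2 (post-nasal voicing): /t/ is a voiceless stop immediately after the nasal /m/, so it voices to [d]. /adiadodiomt/ → adiadodiomd.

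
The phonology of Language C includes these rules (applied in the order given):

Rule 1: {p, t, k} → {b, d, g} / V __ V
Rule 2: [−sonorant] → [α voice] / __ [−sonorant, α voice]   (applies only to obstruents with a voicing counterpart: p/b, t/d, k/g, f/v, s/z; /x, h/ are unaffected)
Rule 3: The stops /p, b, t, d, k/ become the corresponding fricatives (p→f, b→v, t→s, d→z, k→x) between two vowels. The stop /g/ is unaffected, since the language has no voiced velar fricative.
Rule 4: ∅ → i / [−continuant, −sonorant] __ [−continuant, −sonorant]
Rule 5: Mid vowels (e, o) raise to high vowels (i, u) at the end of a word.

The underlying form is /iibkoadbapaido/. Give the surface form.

Rule 1 (intervocalic voicing): /p/ is a voiceless stop between vowels /a/ and /a/, so it voices to [b]. /iibkoadbapaido/ → iibkoadbabaido.
Rule 2 (regressive voicing assimilation): /b/ precedes the voiceless obstruent /k/, so it devoices to [p] by assimilation. /iibkoadbabaido/ → iipkoadbabaido.
Rule 3 (intervocalic spirantization): /b/ is a stop between vowels /a/ and /a/, so it spirantizes to the fricative [v]. /d/ is a stop between vowels /i/ and /o/, so it spirantizes to the fricative [z]. /iipkoadbabaido/ → iipkoadbavaizo.
Rule 4 (stop-cluster i-epenthesis): /p/ and /k/ form a stop–stop cluster, so [i] is inserted between them. /d/ and /b/ form a stop–stop cluster, so [i] is inserted between them. /iipkoadbavaizo/ → iipikoadibavaizo.
Rule 5 (final vowel raising): /o/ is a mid vowel in word-final position, so it raises to [u]. /iipikoadibavaizo/ → iipikoadibavaizu.

iipikoadibavaizu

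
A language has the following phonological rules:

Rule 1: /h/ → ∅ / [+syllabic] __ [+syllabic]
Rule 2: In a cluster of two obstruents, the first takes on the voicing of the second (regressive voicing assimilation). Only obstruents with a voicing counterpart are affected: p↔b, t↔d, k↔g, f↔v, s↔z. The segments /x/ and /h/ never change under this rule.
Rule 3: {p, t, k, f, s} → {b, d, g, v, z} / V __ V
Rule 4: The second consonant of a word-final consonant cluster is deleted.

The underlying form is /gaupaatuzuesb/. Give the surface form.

Rule 1 (intervocalic h-deletion): no segment meets the environment; /gaupaatuzuesb/ is unchanged.
Rule 2 (regressive voicing assimilation): /s/ precedes the voiced obstruent /b/, so it voices to [z] by assimilation. /gaupaatuzuesb/ → gaupaatuzuezb.
Rule 3 (intervocalic voicing): /p/ is a voiceless obstruent between vowels /u/ and /a/, so it voices to [b]. /t/ is a voiceless obstruent between vowels /a/ and /u/, so it voices to [d]. /gaupaatuzuezb/ → gaubaaduzuezb.
Rule 4 (final cluster simplification): /b/ is the second consonant of a word-final cluster /zb/, so it deletes. /gaubaaduzuezb/ → gaubaaduzuez.

gaubaaduzuez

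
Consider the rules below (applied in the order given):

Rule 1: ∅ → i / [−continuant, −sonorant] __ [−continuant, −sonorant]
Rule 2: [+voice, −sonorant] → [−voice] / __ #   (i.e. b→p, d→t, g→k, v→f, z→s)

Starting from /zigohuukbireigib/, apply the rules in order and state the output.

Rule 1 (stop-cluster i-epenthesis): /k/ and /b/ form a stop–stop cluster, so [i] is inserted between them. /zigohuukbireigib/ → zigohuukibireigib.
Rule 2 (final devoicing): /b/ is a voiced obstruent in word-final position, so it devoices to [p]. /zigohuukibireigib/ → zigohuukibireigip.

zigohuukibireigip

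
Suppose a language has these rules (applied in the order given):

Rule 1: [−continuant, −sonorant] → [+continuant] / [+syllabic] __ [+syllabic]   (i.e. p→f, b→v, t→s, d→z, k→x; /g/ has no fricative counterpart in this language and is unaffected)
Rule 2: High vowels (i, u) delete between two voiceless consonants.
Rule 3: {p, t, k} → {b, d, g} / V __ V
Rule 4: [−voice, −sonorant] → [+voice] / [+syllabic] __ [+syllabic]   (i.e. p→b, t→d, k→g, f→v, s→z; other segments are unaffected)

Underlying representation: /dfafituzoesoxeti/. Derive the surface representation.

Rule 1 (intervocalic spirantization): /t/ is a stop between vowels /i/ and /u/, so it spirantizes to the fricative [s]. /t/ is a stop between vowels /e/ and /i/, so it spirantizes to the fricative [s]. /dfafituzoesoxeti/ → dfafisuzoesoxesi.
Rule 2 (high vowel syncope): /i/ is a high vowel flanked by voiceless consonants /f/ and /s/, so it deletes. /dfafisuzoesoxesi/ → dfafsuzoesoxesi.
Rule 3 (intervocalic voicing): no segment meets the environment; /dfafsuzoesoxesi/ is unchanged.
Rule 4 (intervocalic voicing): /s/ is a voiceless obstruent between vowels /e/ and /o/, so it voices to [z]. /s/ is a voiceless obstruent between vowels /e/ and /i/, so it voices to [z]. /dfafsuzoesoxesi/ → dfafsuzoezoxezi.

dfafsuzoezoxezi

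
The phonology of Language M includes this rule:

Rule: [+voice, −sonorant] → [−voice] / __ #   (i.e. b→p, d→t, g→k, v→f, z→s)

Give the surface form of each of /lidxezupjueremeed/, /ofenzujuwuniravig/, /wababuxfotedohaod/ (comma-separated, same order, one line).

/lidxezupjueremeed/: /d/ is a voiced obstruent in word-final position, so it devoices to [t]. → [lidxezupjueremeet].
/ofenzujuwuniravig/: /g/ is a voiced obstruent in word-final position, so it devoices to [k]. → [ofenzujuwuniravik].
/wababuxfotedohaod/: /d/ is a voiced obstruent in word-final position, so it devoices to [t]. → [wababuxfotedohaot].

lidxezupjueremeet, ofenzujuwuniravik, wababuxfotedohaot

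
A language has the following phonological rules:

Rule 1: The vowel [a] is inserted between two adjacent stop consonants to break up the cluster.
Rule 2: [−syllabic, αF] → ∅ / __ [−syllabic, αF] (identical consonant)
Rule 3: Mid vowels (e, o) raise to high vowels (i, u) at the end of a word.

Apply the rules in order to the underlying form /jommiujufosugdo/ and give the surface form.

jomiujufosugadu

Rule 1 (stop-cluster a-epenthesis): /g/ and /d/ form a stop–stop cluster, so [a] is inserted between them. /jommiujufosugdo/ → jommiujufosugado.
Rule 2 (degemination): /mm/ is a geminate; the first /m/ deletes. /jommiujufosugado/ → jomiujufosugado.
Rule 3 (final vowel raising): /o/ is a mid vowel in word-final position, so it raises to [u]. /jomiujufosugado/ → jomiujufosugadu.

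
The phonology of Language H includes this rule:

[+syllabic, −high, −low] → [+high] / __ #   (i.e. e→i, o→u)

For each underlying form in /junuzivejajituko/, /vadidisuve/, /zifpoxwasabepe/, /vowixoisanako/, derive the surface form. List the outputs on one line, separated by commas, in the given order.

/junuzivejajituko/: /o/ is a mid vowel in word-final position, so it raises to [u]. → [junuzivejajituku].
/vadidisuve/: /e/ is a mid vowel in word-final position, so it raises to [i]. → [vadidisuvi].
/zifpoxwasabepe/: /e/ is a mid vowel in word-final position, so it raises to [i]. → [zifpoxwasabepi].
/vowixoisanako/: /o/ is a mid vowel in word-final position, so it raises to [u]. → [vowixoisanaku].

junuzivejajituku, vadidisuvi, zifpoxwasabepi, vowixoisanaku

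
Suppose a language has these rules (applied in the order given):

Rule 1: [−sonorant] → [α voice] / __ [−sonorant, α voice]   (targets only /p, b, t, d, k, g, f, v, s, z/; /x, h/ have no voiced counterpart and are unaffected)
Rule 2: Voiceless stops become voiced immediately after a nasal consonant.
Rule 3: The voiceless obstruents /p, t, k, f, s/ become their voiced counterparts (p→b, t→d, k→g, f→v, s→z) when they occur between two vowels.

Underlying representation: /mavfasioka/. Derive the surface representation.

Rule 1 (regressive voicing assimilation): /v/ precedes the voiceless obstruent /f/, so it devoices to [f] by assimilation. /mavfasioka/ → maffasioka.
Rule 2 (post-nasal voicing): no segment meets the environment; /maffasioka/ is unchanged.
Rule 3 (intervocalic voicing): /s/ is a voiceless obstruent between vowels /a/ and /i/, so it voices to [z]. /k/ is a voiceless obstruent between vowels /o/ and /a/, so it voices to [g]. /maffasioka/ → maffazioga.

maffazioga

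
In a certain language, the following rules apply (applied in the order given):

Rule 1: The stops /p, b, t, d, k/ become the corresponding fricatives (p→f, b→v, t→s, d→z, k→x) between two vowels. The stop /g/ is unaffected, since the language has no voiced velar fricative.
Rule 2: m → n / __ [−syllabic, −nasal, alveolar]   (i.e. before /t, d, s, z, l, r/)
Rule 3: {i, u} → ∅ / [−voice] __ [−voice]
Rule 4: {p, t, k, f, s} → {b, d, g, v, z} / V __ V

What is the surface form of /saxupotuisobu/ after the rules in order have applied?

Rule 1 (intervocalic spirantization): /p/ is a stop between vowels /u/ and /o/, so it spirantizes to the fricative [f]. /t/ is a stop between vowels /o/ and /u/, so it spirantizes to the fricative [s]. /b/ is a stop between vowels /o/ and /u/, so it spirantizes to the fricative [v]. /saxupotuisobu/ → saxufosuisovu.
Rule 2 (nasal place assimilation): no segment meets the environment; /saxufosuisovu/ is unchanged.
Rule 3 (high vowel syncope): /u/ is a high vowel flanked by voiceless consonants /x/ and /f/, so it deletes. /saxufosuisovu/ → saxfosuisovu.
Rule 4 (intervocalic voicing): /s/ is a voiceless obstruent between vowels /o/ and /u/, so it voices to [z]. /s/ is a voiceless obstruent between vowels /i/ and /o/, so it voices to [z]. /saxfosuisovu/ → saxfozuizovu.

saxfozuizovu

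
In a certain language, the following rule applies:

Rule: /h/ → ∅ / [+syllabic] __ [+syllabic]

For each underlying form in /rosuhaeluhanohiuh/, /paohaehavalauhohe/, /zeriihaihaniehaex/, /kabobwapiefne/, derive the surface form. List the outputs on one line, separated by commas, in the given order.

/rosuhaeluhanohiuh/: /h/ occurs between vowels /u/ and /a/, so it deletes. /h/ occurs between vowels /u/ and /a/, so it deletes. /h/ occurs between vowels /o/ and /i/, so it deletes. → [rosuaeluanoiuh].
/paohaehavalauhohe/: /h/ occurs between vowels /o/ and /a/, so it deletes. /h/ occurs between vowels /e/ and /a/, so it deletes. /h/ occurs between vowels /u/ and /o/, so it deletes. /h/ occurs between vowels /o/ and /e/, so it deletes. → [paoaeavalauoe].
/zeriihaihaniehaex/: /h/ occurs between vowels /i/ and /a/, so it deletes. /h/ occurs between vowels /i/ and /a/, so it deletes. /h/ occurs between vowels /e/ and /a/, so it deletes. → [zeriiaianieaex].
/kabobwapiefne/: the rule's environment is not met; surfaces unchanged as [kabobwapiefne].

rosuaeluanoiuh, paoaeavalauoe, zeriiaianieaex, kabobwapiefne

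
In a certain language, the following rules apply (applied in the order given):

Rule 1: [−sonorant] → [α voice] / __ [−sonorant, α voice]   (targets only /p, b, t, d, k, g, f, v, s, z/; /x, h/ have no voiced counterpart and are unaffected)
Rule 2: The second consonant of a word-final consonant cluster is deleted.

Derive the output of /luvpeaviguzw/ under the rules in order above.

Rule 1 (regressive voicing assimilation): /v/ precedes the voiceless obstruent /p/, so it devoices to [f] by assimilation. /luvpeaviguzw/ → lufpeaviguzw.
Rule 2 (final cluster simplification): /w/ is the second consonant of a word-final cluster /zw/, so it deletes. /lufpeaviguzw/ → lufpeaviguz.

lufpeaviguz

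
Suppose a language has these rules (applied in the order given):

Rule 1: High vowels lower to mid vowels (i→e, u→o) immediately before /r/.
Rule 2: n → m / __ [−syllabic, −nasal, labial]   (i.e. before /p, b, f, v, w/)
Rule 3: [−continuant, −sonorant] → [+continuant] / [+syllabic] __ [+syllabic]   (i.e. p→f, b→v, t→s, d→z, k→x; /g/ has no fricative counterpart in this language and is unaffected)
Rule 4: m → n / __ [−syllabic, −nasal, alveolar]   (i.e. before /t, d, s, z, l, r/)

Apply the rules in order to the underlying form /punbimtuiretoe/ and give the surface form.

pumbintueresoe

Rule 1 (pre-rhotic lowering): /i/ is a high vowel immediately before /r/, so it lowers to [e]. /punbimtuiretoe/ → punbimtueretoe.
Rule 2 (nasal place assimilation): /n/ precedes the labial consonant /b/, so it assimilates in place to [m]. /punbimtueretoe/ → pumbimtueretoe.
Rule 3 (intervocalic spirantization): /t/ is a stop between vowels /e/ and /o/, so it spirantizes to the fricative [s]. /pumbimtueretoe/ → pumbimtueresoe.
Rule 4 (nasal place assimilation): /m/ precedes the alveolar consonant /t/, so it assimilates in place to [n]. /pumbimtueresoe/ → pumbintueresoe.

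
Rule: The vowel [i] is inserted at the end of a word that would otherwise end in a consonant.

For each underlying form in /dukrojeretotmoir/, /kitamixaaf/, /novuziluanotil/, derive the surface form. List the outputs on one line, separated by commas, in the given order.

/dukrojeretotmoir/: the form ends in the consonant /r/, so [i] is inserted word-finally. → [dukrojeretotmoiri].
/kitamixaaf/: the form ends in the consonant /f/, so [i] is inserted word-finally. → [kitamixaafi].
/novuziluanotil/: the form ends in the consonant /l/, so [i] is inserted word-finally. → [novuziluanotili].

dukrojeretotmoiri, kitamixaafi, novuziluanotili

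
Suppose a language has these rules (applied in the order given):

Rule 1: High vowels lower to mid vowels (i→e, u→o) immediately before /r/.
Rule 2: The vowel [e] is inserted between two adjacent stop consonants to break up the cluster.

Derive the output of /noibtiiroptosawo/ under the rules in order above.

Rule 1 (pre-rhotic lowering): /i/ is a high vowel immediately before /r/, so it lowers to [e]. /noibtiiroptosawo/ → noibtieroptosawo.
Rule 2 (stop-cluster e-epenthesis): /b/ and /t/ form a stop–stop cluster, so [e] is inserted between them. /p/ and /t/ form a stop–stop cluster, so [e] is inserted between them. /noibtieroptosawo/ → noibetieropetosawo.

noibetieropetosawo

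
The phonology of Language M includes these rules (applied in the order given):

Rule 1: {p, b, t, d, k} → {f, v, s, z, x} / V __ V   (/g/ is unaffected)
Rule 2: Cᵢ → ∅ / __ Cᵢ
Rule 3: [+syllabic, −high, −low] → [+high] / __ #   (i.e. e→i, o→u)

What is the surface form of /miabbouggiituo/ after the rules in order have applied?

Rule 1 (intervocalic spirantization): /t/ is a stop between vowels /i/ and /u/, so it spirantizes to the fricative [s]. /miabbouggiituo/ → miabbouggiisuo.
Rule 2 (degemination): /bb/ is a geminate; the first /b/ deletes. /gg/ is a geminate; the first /g/ deletes. /miabbouggiisuo/ → miabougiisuo.
Rule 3 (final vowel raising): /o/ is a mid vowel in word-final position, so it raises to [u]. /miabougiisuo/ → miabougiisuu.

miabougiisuu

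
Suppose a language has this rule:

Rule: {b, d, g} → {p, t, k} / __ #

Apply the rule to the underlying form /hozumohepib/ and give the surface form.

/b/ is a voiced stop in word-final position, so it devoices to [p].
Surface form: [hozumohepip].

hozumohepip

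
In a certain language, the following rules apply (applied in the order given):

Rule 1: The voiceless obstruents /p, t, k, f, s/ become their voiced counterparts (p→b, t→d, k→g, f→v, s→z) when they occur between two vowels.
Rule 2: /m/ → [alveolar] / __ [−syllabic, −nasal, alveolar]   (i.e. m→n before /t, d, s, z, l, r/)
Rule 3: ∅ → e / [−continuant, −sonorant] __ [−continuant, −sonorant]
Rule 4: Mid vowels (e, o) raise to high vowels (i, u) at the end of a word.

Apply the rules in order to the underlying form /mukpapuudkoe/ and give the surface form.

Rule 1 (intervocalic voicing): /p/ is a voiceless obstruent between vowels /a/ and /u/, so it voices to [b]. /mukpapuudkoe/ → mukpabuudkoe.
Rule 2 (nasal place assimilation): no segment meets the environment; /mukpabuudkoe/ is unchanged.
Rule 3 (stop-cluster e-epenthesis): /k/ and /p/ form a stop–stop cluster, so [e] is inserted between them. /d/ and /k/ form a stop–stop cluster, so [e] is inserted between them. /mukpabuudkoe/ → mukepabuudekoe.
Rule 4 (final vowel raising): /e/ is a mid vowel in word-final position, so it raises to [i]. /mukepabuudekoe/ → mukepabuudekoi.

mukepabuudekoi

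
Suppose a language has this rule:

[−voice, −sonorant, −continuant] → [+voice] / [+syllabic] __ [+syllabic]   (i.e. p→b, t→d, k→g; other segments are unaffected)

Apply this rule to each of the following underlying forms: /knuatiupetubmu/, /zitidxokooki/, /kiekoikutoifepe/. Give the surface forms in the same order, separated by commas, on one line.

/knuatiupetubmu/: /t/ is a voiceless stop between vowels /a/ and /i/, so it voices to [d]. /p/ is a voiceless stop between vowels /u/ and /e/, so it voices to [b]. /t/ is a voiceless stop between vowels /e/ and /u/, so it voices to [d]. → [knuadiubedubmu].
/zitidxokooki/: /t/ is a voiceless stop between vowels /i/ and /i/, so it voices to [d]. /k/ is a voiceless stop between vowels /o/ and /o/, so it voices to [g]. /k/ is a voiceless stop between vowels /o/ and /i/, so it voices to [g]. → [zididxogoogi].
/kiekoikutoifepe/: /k/ is a voiceless stop between vowels /e/ and /o/, so it voices to [g]. /k/ is a voiceless stop between vowels /i/ and /u/, so it voices to [g]. /t/ is a voiceless stop between vowels /u/ and /o/, so it voices to [d]. /p/ is a voiceless stop between vowels /e/ and /e/, so it voices to [b]. → [kiegoigudoifebe].

knuadiubedubmu, zididxogoogi, kiegoigudoifebe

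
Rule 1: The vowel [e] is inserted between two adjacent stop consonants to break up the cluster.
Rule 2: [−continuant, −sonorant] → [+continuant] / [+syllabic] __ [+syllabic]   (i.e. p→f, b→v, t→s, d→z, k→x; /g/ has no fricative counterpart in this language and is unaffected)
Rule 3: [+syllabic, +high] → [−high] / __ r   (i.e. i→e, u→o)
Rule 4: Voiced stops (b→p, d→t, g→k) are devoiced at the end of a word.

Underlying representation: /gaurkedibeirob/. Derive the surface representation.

gaorkeziveerop

Rule 1 (stop-cluster e-epenthesis): no segment meets the environment; /gaurkedibeirob/ is unchanged.
Rule 2 (intervocalic spirantization): /d/ is a stop between vowels /e/ and /i/, so it spirantizes to the fricative [z]. /b/ is a stop between vowels /i/ and /e/, so it spirantizes to the fricative [v]. /gaurkedibeirob/ → gaurkeziveirob.
Rule 3 (pre-rhotic lowering): /u/ is a high vowel immediately before /r/, so it lowers to [o]. /i/ is a high vowel immediately before /r/, so it lowers to [e]. /gaurkeziveirob/ → gaorkeziveerob.
Rule 4 (final devoicing): /b/ is a voiced stop in word-final position, so it devoices to [p]. /gaorkeziveerob/ → gaorkeziveerop.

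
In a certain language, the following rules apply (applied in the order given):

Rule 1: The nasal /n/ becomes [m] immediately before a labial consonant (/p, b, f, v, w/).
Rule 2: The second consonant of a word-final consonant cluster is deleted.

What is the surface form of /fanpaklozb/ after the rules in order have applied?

Rule 1 (nasal place assimilation): /n/ precedes the labial consonant /p/, so it assimilates in place to [m]. /fanpaklozb/ → fampaklozb.
Rule 2 (final cluster simplification): /b/ is the second consonant of a word-final cluster /zb/, so it deletes. /fampaklozb/ → fampakloz.

fampakloz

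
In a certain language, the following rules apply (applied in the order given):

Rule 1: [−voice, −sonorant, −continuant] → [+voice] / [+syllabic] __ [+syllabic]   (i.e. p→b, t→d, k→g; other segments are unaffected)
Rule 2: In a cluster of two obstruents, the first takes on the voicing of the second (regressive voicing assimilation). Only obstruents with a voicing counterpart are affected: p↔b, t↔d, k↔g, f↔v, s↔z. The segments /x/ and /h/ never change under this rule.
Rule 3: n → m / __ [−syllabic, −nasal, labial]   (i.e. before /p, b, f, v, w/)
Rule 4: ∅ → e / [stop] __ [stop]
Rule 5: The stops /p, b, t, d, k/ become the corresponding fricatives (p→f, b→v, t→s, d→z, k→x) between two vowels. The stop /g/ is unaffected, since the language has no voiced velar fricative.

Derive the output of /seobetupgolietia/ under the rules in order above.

seovezuvegoliezia

Rule 1 (intervocalic voicing): /t/ is a voiceless stop between vowels /e/ and /u/, so it voices to [d]. /t/ is a voiceless stop between vowels /e/ and /i/, so it voices to [d]. /seobetupgolietia/ → seobedupgoliedia.
Rule 2 (regressive voicing assimilation): /p/ precedes the voiced obstruent /g/, so it voices to [b] by assimilation. /seobedupgoliedia/ → seobedubgoliedia.
Rule 3 (nasal place assimilation): no segment meets the environment; /seobedubgoliedia/ is unchanged.
Rule 4 (stop-cluster e-epenthesis): /b/ and /g/ form a stop–stop cluster, so [e] is inserted between them. /seobedubgoliedia/ → seobedubegoliedia.
Rule 5 (intervocalic spirantization): /b/ is a stop between vowels /o/ and /e/, so it spirantizes to the fricative [v]. /d/ is a stop between vowels /e/ and /u/, so it spirantizes to the fricative [z]. /b/ is a stop between vowels /u/ and /e/, so it spirantizes to the fricative [v]. /d/ is a stop between vowels /e/ and /i/, so it spirantizes to the fricative [z]. /seobedubegoliedia/ → seovezuvegoliezia.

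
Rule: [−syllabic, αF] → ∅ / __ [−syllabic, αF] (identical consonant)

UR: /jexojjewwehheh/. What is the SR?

/jj/ is a geminate; the first /j/ deletes.
/ww/ is a geminate; the first /w/ deletes.
/hh/ is a geminate; the first /h/ deletes.
Surface form: [jexojeweheh].

jexojeweheh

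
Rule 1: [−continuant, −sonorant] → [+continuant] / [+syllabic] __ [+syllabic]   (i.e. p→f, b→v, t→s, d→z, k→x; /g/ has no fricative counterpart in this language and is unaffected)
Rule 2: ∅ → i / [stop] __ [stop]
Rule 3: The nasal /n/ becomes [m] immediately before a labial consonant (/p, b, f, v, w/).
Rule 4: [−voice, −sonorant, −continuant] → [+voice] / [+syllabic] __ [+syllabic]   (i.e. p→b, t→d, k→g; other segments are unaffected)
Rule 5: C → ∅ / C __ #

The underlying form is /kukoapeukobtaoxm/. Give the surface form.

kuxoafeuxobidaox

Rule 1 (intervocalic spirantization): /k/ is a stop between vowels /u/ and /o/, so it spirantizes to the fricative [x]. /p/ is a stop between vowels /a/ and /e/, so it spirantizes to the fricative [f]. /k/ is a stop between vowels /u/ and /o/, so it spirantizes to the fricative [x]. /kukoapeukobtaoxm/ → kuxoafeuxobtaoxm.
Rule 2 (stop-cluster i-epenthesis): /b/ and /t/ form a stop–stop cluster, so [i] is inserted between them. /kuxoafeuxobtaoxm/ → kuxoafeuxobitaoxm.
Rule 3 (nasal place assimilation): no segment meets the environment; /kuxoafeuxobitaoxm/ is unchanged.
Rule 4 (intervocalic voicing): /t/ is a voiceless stop between vowels /i/ and /a/, so it voices to [d]. /kuxoafeuxobitaoxm/ → kuxoafeuxobidaoxm.
Rule 5 (final cluster simplification): /m/ is the second consonant of a word-final cluster /xm/, so it deletes. /kuxoafeuxobidaoxm/ → kuxoafeuxobidaox.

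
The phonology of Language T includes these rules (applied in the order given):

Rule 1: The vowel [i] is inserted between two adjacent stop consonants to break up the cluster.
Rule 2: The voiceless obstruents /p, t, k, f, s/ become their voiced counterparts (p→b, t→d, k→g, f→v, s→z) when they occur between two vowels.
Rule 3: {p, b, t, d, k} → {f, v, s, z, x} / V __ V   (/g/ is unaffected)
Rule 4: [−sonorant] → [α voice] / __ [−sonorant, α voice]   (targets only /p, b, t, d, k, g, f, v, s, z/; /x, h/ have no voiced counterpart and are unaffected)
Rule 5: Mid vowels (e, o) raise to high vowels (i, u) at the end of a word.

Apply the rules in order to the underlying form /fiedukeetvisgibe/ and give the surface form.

fiezugeedvizgivi

Rule 1 (stop-cluster i-epenthesis): no segment meets the environment; /fiedukeetvisgibe/ is unchanged.
Rule 2 (intervocalic voicing): /k/ is a voiceless obstruent between vowels /u/ and /e/, so it voices to [g]. /fiedukeetvisgibe/ → fiedugeetvisgibe.
Rule 3 (intervocalic spirantization): /d/ is a stop between vowels /e/ and /u/, so it spirantizes to the fricative [z]. /b/ is a stop between vowels /i/ and /e/, so it spirantizes to the fricative [v]. /fiedugeetvisgibe/ → fiezugeetvisgive.
Rule 4 (regressive voicing assimilation): /t/ precedes the voiced obstruent /v/, so it voices to [d] by assimilation. /s/ precedes the voiced obstruent /g/, so it voices to [z] by assimilation. /fiezugeetvisgive/ → fiezugeedvizgive.
Rule 5 (final vowel raising): /e/ is a mid vowel in word-final position, so it raises to [i]. /fiezugeedvizgive/ → fiezugeedvizgivi.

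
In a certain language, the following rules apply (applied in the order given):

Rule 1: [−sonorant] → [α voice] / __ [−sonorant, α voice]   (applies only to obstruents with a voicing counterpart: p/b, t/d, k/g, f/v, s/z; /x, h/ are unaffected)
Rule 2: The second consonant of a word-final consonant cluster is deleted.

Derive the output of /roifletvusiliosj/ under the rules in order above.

roifledvusilios

Rule 1 (regressive voicing assimilation): /t/ precedes the voiced obstruent /v/, so it voices to [d] by assimilation. /roifletvusiliosj/ → roifledvusiliosj.
Rule 2 (final cluster simplification): /j/ is the second consonant of a word-final cluster /sj/, so it deletes. /roifledvusiliosj/ → roifledvusilios.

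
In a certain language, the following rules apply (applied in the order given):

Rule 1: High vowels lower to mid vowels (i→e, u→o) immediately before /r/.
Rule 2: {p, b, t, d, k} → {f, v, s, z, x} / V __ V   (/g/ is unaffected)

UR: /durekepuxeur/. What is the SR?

dorexefuxeor

Rule 1 (pre-rhotic lowering): /u/ is a high vowel immediately before /r/, so it lowers to [o]. /u/ is a high vowel immediately before /r/, so it lowers to [o]. /durekepuxeur/ → dorekepuxeor.
Rule 2 (intervocalic spirantization): /k/ is a stop between vowels /e/ and /e/, so it spirantizes to the fricative [x]. /p/ is a stop between vowels /e/ and /u/, so it spirantizes to the fricative [f]. /dorekepuxeor/ → dorexefuxeor.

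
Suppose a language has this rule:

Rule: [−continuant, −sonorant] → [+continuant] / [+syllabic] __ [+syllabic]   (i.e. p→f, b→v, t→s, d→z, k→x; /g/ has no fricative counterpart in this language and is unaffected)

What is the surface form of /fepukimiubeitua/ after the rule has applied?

fefuximiuveisua

/p/ is a stop between vowels /e/ and /u/, so it spirantizes to the fricative [f].
/k/ is a stop between vowels /u/ and /i/, so it spirantizes to the fricative [x].
/b/ is a stop between vowels /u/ and /e/, so it spirantizes to the fricative [v].
/t/ is a stop between vowels /i/ and /u/, so it spirantizes to the fricative [s].
Surface form: [fefuximiuveisua].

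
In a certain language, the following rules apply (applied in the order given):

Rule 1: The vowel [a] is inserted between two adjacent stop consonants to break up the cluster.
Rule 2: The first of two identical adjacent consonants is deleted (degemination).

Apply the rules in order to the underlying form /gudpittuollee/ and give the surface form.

Rule 1 (stop-cluster a-epenthesis): /d/ and /p/ form a stop–stop cluster, so [a] is inserted between them. /t/ and /t/ form a stop–stop cluster, so [a] is inserted between them. /gudpittuollee/ → gudapitatuollee.
Rule 2 (degemination): /ll/ is a geminate; the first /l/ deletes. /gudapitatuollee/ → gudapitatuolee.

gudapitatuolee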